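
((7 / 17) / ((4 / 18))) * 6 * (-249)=-47061 / 17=-2768.29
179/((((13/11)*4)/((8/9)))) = 3938/117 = 33.66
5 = 5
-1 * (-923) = 923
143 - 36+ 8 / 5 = 543 / 5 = 108.60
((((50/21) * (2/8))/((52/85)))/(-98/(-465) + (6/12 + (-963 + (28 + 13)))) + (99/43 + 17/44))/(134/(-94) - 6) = -4658534582619/12870840575593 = -0.36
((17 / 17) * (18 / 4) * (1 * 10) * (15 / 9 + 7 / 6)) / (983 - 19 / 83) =1411 / 10876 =0.13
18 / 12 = 3 / 2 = 1.50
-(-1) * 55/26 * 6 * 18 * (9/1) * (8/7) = 213840/91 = 2349.89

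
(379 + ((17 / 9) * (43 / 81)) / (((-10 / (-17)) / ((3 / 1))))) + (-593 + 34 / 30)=-504839 / 2430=-207.75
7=7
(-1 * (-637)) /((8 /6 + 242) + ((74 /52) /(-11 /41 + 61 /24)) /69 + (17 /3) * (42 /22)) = 14060169123 /5609954225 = 2.51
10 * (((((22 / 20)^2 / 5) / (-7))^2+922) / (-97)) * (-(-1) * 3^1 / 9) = -11294514641 / 356475000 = -31.68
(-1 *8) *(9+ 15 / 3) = -112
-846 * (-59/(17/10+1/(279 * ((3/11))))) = 417780180/14339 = 29135.94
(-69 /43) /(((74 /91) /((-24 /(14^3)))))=2691 /155918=0.02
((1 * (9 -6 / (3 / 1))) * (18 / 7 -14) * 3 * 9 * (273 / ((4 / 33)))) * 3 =-14594580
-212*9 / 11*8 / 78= -2544 / 143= -17.79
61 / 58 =1.05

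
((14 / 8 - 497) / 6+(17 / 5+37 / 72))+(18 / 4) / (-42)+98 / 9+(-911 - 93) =-1071.85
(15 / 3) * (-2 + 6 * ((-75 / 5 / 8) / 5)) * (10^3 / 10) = -2125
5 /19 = 0.26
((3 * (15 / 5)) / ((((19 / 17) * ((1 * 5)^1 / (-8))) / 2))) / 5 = -2448 / 475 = -5.15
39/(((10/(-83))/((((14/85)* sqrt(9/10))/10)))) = -67977* sqrt(10)/42500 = -5.06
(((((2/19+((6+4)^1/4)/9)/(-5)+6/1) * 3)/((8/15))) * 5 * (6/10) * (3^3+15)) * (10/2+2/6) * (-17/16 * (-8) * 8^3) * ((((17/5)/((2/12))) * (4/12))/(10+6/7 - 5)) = 440637754368/3895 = 113129076.86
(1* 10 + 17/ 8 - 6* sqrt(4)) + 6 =49/ 8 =6.12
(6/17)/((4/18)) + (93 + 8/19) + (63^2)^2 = 5088237091/323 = 15753056.01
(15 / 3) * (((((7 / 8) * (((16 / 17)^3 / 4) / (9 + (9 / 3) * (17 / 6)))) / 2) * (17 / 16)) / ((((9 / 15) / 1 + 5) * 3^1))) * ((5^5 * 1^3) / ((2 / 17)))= 15625 / 357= 43.77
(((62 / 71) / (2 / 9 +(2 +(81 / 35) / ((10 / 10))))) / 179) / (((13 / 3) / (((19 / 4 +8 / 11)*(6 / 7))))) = 3025755 / 2597046023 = 0.00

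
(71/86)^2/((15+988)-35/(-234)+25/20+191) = 589797/1034417503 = 0.00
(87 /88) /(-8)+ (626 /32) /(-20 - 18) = -8539 /13376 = -0.64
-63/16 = -3.94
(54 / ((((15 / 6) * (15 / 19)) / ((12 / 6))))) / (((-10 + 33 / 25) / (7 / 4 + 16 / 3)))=-9690 / 217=-44.65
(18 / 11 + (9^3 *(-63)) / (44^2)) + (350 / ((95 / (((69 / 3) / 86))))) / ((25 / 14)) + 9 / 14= -1156558877 / 55359920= -20.89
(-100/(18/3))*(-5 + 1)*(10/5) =400/3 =133.33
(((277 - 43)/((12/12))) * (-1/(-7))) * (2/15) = 156/35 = 4.46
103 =103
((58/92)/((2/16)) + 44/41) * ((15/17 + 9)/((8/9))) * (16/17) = 17442432/272527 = 64.00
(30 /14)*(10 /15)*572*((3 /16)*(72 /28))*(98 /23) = 38610 /23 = 1678.70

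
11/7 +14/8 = 93/28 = 3.32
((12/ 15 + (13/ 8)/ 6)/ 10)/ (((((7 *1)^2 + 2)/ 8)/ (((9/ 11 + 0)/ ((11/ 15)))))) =771/ 41140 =0.02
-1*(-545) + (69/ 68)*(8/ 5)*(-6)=45497/ 85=535.26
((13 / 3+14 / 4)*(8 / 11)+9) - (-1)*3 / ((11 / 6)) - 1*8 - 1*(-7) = 46 / 3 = 15.33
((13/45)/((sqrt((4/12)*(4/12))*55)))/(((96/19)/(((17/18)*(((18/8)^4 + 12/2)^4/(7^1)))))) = 222821663850914999/529139970867200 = 421.10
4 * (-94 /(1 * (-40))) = 47 /5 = 9.40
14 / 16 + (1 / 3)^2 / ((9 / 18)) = 79 / 72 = 1.10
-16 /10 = -8 /5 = -1.60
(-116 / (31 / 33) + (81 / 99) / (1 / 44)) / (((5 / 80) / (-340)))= 14753280 / 31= 475912.26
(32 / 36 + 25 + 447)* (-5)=-2364.44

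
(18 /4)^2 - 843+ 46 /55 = -180821 /220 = -821.91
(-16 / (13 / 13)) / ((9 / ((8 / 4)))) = -32 / 9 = -3.56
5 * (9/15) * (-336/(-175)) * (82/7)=11808/175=67.47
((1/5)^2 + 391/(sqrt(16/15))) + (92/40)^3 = 12207/1000 + 391 * sqrt(15)/4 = 390.79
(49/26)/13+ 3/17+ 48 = 277655/5746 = 48.32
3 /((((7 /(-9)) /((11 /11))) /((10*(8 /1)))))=-2160 /7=-308.57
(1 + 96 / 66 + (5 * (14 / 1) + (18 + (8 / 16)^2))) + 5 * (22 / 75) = 60833 / 660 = 92.17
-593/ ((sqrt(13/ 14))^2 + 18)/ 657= -8302/ 174105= -0.05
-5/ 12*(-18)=15/ 2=7.50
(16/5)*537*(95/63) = 54416/21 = 2591.24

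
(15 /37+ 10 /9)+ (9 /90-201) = -663947 /3330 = -199.38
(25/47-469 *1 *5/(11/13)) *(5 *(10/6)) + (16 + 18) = -35760266/1551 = -23056.26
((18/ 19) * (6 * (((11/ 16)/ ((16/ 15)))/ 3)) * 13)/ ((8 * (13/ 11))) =16335/ 9728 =1.68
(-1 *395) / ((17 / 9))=-3555 / 17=-209.12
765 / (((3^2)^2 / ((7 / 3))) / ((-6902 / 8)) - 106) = -18480105 / 2561614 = -7.21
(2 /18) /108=1 /972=0.00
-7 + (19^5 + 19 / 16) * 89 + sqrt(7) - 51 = sqrt(7) + 3525965739 / 16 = 220372861.33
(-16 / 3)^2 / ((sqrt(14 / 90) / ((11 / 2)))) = 1408*sqrt(35) / 21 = 396.66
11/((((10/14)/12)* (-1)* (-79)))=2.34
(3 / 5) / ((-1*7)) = -3 / 35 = -0.09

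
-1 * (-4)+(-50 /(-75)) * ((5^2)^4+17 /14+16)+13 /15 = 27345466 /105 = 260433.01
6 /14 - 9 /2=-57 /14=-4.07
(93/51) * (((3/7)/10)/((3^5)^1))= 31/96390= 0.00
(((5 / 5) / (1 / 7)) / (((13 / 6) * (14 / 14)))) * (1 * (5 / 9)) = 70 / 39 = 1.79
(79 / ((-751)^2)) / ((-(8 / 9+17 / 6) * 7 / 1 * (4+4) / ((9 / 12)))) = -2133 / 4232263504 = -0.00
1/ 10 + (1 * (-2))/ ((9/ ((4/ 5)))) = -7/ 90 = -0.08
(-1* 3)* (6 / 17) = -18 / 17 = -1.06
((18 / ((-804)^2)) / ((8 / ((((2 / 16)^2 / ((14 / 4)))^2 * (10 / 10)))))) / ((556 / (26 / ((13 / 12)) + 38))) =31 / 4007471218688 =0.00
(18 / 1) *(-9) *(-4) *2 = 1296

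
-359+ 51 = -308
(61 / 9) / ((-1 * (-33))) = 61 / 297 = 0.21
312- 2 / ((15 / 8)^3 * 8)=1052872 / 3375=311.96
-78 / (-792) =13 / 132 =0.10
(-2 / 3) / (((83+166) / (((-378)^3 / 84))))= 1721.49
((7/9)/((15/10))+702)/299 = 18968/8073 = 2.35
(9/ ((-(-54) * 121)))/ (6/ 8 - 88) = -2/ 126687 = -0.00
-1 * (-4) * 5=20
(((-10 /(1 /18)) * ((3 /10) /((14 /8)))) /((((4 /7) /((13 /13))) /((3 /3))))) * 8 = -432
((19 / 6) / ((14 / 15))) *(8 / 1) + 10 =260 / 7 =37.14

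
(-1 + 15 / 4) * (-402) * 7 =-15477 / 2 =-7738.50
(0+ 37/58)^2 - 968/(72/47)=-19118747/30276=-631.48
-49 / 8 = -6.12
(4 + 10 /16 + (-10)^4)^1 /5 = 80037 /40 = 2000.92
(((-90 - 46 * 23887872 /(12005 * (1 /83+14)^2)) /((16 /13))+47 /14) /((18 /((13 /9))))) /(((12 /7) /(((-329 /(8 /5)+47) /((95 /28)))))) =35601379481177107 /36266162083200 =981.67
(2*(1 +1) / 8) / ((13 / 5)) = 5 / 26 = 0.19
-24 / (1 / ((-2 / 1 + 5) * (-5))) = 360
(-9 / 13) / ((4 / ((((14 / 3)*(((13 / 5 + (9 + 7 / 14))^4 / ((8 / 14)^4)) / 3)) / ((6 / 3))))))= -3602729712967 / 133120000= -27063.77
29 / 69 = 0.42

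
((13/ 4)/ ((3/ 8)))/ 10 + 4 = 73/ 15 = 4.87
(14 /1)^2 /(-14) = -14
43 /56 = 0.77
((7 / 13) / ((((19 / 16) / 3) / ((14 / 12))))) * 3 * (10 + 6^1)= 18816 / 247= 76.18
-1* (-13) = 13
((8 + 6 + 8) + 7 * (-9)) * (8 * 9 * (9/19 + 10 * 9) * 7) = -35521416/19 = -1869548.21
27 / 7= 3.86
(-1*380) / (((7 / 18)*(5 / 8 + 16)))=-2880 / 49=-58.78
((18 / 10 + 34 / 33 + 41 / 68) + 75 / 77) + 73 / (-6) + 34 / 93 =-18001993 / 2434740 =-7.39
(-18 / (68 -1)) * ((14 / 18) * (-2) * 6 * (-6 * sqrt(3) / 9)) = -112 * sqrt(3) / 67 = -2.90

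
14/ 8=1.75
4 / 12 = 1 / 3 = 0.33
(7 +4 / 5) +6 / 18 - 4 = 62 / 15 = 4.13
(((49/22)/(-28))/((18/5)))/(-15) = 7/4752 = 0.00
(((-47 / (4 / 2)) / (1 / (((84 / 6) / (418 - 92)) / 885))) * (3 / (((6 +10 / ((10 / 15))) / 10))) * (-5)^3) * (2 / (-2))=-5875 / 28851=-0.20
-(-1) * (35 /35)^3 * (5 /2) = 5 /2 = 2.50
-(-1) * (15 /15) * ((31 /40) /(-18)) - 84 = -60511 /720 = -84.04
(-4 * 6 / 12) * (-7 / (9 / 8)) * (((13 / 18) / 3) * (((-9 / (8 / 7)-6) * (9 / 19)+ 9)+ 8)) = 144235 / 4617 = 31.24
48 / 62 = 24 / 31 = 0.77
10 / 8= 5 / 4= 1.25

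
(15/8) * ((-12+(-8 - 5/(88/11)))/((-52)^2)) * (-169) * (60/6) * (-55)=-680625/512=-1329.35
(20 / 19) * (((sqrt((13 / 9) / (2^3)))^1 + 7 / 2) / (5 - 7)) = -35 / 19 - 5 * sqrt(26) / 114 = -2.07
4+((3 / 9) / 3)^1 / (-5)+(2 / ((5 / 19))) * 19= 6677 / 45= 148.38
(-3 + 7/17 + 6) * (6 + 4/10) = 1856/85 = 21.84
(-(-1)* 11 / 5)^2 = 121 / 25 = 4.84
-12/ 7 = -1.71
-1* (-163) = 163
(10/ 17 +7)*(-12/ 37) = -1548/ 629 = -2.46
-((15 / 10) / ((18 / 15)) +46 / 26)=-157 / 52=-3.02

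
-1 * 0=0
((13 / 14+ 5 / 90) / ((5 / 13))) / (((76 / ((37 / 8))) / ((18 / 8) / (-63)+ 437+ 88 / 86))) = 873680223 / 12810560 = 68.20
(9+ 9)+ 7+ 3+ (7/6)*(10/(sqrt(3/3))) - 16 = 71/3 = 23.67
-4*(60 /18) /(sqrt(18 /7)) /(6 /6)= -20*sqrt(14) /9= -8.31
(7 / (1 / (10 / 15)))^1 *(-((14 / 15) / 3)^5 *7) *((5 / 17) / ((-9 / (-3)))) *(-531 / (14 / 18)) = 444242624 / 69710625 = 6.37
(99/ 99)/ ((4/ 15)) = 15/ 4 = 3.75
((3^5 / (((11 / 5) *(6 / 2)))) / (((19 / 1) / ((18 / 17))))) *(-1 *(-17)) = 34.88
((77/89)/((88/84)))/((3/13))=637/178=3.58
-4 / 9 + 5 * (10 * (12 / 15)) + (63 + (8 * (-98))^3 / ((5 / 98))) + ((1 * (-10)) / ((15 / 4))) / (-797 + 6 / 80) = -13548593441459101 / 1434465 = -9445049855.84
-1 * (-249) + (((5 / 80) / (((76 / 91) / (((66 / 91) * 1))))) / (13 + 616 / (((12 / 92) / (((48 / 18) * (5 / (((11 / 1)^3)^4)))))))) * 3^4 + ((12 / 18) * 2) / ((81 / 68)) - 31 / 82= 50568160925603817485561 / 202208360870901954528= 250.08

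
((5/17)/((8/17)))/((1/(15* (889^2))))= 59274075/8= 7409259.38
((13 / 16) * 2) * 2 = 3.25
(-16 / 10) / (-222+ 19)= 8 / 1015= 0.01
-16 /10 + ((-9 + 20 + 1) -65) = -273 /5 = -54.60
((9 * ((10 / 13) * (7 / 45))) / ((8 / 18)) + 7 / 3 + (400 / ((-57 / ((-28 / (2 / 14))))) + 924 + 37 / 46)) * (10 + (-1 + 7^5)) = 660601492864 / 17043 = 38760869.15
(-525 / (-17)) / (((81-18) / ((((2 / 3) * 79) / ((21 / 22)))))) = 86900 / 3213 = 27.05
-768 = -768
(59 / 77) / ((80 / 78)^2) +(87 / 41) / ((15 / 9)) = 10110339 / 5051200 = 2.00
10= 10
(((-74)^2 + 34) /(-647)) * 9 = -49590 /647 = -76.65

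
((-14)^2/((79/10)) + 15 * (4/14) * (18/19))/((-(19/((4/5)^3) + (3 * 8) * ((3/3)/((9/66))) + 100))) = -669440/7260337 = -0.09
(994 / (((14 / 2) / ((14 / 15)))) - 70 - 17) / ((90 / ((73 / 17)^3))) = 265698611 / 6632550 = 40.06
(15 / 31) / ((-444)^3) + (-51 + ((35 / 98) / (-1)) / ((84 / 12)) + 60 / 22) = -23558016559207 / 487503922752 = -48.32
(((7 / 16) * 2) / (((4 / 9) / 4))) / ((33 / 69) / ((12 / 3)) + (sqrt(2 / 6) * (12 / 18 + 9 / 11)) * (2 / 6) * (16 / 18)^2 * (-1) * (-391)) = -3074841629937 / 25451329679651642 + 655389141998976 * sqrt(3) / 12725664839825821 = 0.09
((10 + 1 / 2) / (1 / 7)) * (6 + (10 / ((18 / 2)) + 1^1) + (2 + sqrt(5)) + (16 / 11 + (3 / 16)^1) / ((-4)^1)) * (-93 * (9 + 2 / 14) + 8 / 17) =-5438676481 / 8976 - 1061844 * sqrt(5) / 17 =-745581.12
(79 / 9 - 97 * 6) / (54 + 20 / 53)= -24857 / 2358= -10.54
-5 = -5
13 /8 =1.62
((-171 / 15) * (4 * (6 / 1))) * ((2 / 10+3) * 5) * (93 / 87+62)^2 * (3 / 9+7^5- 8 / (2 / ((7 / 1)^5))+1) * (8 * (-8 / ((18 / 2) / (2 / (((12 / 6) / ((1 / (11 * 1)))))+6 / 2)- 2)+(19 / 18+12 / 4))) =-418081897071934976 / 12615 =-33141648598647.24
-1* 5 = -5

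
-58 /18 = -29 /9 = -3.22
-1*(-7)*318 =2226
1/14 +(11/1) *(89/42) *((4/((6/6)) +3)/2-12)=-16637/84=-198.06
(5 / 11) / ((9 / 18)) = 10 / 11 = 0.91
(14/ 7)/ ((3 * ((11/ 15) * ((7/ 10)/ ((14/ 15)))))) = 40/ 33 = 1.21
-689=-689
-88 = -88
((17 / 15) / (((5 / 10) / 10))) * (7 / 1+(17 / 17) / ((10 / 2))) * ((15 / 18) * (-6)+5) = 0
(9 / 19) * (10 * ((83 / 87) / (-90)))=-83 / 1653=-0.05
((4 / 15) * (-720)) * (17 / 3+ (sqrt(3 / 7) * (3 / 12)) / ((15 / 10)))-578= -1666-32 * sqrt(21) / 7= -1686.95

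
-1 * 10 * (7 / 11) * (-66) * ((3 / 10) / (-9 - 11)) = -63 / 10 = -6.30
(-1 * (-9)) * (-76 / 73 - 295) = -194499 / 73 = -2664.37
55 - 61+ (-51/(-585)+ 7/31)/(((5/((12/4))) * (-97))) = -5865542/977275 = -6.00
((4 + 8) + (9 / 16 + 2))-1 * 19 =-71 / 16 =-4.44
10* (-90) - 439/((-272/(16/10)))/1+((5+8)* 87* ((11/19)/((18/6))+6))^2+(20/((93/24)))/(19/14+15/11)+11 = 39106497344208691/797134930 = 49058817.86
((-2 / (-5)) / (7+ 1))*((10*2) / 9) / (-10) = -1 / 90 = -0.01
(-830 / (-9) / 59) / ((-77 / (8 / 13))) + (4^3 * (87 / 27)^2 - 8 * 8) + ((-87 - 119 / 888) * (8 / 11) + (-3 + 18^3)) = 1126800546142 / 176999823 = 6366.11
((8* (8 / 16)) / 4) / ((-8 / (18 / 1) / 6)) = -27 / 2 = -13.50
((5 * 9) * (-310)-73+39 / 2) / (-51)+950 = 124907 / 102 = 1224.58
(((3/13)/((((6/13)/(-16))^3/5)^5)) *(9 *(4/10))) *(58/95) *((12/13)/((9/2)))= -1236150571827232067314606145536000/30292137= -40807638359328431246518070.00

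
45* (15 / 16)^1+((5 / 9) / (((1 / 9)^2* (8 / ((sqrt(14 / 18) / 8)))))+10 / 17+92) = 15* sqrt(7) / 64+36659 / 272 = 135.40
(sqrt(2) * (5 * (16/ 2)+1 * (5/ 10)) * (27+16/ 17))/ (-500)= -3.20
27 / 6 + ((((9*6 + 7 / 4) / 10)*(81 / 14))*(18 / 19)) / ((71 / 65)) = 2453319 / 75544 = 32.48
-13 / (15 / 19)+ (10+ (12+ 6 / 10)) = 92 / 15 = 6.13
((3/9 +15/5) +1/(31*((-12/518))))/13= 361/2418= 0.15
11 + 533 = 544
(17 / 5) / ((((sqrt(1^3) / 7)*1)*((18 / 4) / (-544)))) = -129472 / 45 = -2877.16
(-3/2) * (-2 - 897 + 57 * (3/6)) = 5223/4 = 1305.75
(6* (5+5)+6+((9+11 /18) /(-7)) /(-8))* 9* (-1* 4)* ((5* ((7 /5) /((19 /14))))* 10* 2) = -4669070 /19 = -245740.53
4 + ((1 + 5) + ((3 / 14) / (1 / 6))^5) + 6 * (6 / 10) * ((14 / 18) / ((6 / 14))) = 5053871 / 252105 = 20.05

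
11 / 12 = 0.92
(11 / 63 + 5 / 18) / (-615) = -19 / 25830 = -0.00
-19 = -19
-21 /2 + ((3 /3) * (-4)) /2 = -12.50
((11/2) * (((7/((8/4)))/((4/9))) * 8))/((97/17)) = 11781/194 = 60.73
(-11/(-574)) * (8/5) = 44/1435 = 0.03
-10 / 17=-0.59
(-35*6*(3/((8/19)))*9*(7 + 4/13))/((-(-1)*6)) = -1705725/104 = -16401.20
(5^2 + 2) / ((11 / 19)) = 513 / 11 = 46.64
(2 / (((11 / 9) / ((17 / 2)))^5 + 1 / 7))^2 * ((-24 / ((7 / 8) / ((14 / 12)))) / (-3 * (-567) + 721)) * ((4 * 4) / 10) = -25193140527194644824239616 / 6085609404754679602923985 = -4.14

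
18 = 18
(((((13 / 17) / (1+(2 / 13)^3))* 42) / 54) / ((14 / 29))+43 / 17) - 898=-603372601 / 674730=-894.24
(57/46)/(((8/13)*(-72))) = -247/8832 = -0.03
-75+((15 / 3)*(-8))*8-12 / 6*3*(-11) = -329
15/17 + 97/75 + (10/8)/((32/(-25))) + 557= 91098097/163200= 558.20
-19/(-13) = 19/13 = 1.46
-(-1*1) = 1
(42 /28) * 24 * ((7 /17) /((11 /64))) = 16128 /187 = 86.25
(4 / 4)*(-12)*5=-60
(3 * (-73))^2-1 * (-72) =48033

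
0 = 0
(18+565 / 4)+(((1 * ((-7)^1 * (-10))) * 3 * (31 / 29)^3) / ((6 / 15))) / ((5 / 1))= 28048013 / 97556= 287.51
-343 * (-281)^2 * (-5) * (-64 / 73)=-8666759360 / 73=-118722730.96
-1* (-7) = 7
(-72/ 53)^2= 5184/ 2809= 1.85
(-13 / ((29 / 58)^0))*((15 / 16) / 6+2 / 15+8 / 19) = -9.24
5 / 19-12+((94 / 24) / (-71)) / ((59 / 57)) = -3753555 / 318364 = -11.79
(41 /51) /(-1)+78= 3937 /51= 77.20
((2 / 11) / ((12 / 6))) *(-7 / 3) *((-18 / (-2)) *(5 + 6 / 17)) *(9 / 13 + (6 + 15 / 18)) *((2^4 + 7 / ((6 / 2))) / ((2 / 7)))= -1006705 / 204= -4934.83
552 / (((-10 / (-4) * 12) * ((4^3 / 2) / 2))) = 23 / 20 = 1.15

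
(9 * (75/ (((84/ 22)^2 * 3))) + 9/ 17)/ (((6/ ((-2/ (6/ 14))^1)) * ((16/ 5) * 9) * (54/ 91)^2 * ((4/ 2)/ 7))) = -2202290545/ 513962496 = -4.28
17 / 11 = 1.55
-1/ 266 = -0.00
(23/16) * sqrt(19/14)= 23 * sqrt(266)/224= 1.67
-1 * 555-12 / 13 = -7227 / 13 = -555.92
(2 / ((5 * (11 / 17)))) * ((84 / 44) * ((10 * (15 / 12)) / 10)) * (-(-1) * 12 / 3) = 714 / 121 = 5.90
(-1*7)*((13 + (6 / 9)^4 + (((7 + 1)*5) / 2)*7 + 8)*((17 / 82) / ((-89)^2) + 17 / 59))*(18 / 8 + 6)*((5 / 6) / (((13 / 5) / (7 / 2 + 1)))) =-3869.05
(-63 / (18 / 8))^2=784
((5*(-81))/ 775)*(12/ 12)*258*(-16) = 334368/ 155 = 2157.21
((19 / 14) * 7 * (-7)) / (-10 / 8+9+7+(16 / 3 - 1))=-798 / 229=-3.48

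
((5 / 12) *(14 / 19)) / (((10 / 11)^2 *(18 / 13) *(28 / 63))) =11011 / 18240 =0.60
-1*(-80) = 80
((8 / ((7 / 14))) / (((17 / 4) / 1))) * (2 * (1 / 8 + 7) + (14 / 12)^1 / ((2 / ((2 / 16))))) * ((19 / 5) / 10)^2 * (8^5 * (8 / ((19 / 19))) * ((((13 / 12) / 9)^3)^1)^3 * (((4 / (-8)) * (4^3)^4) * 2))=-353248200445357195264 / 1944527358671685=-181662.76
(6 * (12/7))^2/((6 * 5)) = 864/245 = 3.53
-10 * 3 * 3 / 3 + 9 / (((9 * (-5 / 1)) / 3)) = -153 / 5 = -30.60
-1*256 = -256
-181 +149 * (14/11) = 95/11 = 8.64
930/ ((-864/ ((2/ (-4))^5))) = 0.03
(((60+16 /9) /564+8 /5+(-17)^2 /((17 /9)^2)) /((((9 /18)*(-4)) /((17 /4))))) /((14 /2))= -1115183 /44415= -25.11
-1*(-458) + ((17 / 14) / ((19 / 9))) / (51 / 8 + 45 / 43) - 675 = -24551939 / 113183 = -216.92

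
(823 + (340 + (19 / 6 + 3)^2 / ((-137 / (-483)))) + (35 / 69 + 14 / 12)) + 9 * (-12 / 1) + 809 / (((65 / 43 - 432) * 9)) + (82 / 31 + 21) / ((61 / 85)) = 4858138633826695 / 3970747888236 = 1223.48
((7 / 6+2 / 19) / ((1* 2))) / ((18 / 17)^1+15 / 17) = 2465 / 7524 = 0.33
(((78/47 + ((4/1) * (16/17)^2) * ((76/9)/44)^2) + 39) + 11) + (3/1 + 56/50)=186078516749/3328174575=55.91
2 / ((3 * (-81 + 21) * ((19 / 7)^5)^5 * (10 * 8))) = -0.00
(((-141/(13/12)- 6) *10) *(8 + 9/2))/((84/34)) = -626875/91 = -6888.74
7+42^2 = 1771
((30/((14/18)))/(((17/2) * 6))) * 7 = 90/17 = 5.29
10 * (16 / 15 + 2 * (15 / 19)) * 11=16588 / 57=291.02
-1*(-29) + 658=687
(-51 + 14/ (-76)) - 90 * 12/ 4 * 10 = -104545/ 38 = -2751.18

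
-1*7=-7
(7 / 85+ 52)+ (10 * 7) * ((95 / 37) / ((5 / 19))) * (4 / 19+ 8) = 5659.65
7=7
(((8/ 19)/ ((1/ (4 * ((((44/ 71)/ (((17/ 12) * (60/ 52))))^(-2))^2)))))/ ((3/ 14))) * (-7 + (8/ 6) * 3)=-9285539413504375/ 8135752109056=-1141.33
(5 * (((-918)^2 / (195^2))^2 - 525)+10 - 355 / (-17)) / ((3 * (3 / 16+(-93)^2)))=-14918407232 / 2799667034125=-0.01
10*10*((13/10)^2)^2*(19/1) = 542659/100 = 5426.59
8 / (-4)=-2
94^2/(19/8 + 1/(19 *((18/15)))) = 4029216/1103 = 3652.96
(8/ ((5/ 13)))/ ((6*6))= 26/ 45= 0.58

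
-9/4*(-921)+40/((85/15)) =141393/68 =2079.31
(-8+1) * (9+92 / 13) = -1463 / 13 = -112.54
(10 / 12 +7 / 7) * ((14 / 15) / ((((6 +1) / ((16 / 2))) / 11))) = 968 / 45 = 21.51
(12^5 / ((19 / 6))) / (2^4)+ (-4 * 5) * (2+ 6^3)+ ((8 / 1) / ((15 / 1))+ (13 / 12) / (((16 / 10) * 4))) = 20131871 / 36480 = 551.86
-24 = -24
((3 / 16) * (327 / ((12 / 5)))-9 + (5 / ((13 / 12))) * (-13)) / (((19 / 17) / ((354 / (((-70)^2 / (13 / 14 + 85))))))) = -10066738887 / 41708800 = -241.36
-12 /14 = -6 /7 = -0.86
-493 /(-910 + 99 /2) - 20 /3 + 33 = 138917 /5163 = 26.91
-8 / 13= -0.62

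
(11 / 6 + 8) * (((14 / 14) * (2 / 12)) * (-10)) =-295 / 18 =-16.39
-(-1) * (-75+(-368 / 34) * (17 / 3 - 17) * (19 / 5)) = 5867 / 15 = 391.13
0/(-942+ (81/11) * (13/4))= 0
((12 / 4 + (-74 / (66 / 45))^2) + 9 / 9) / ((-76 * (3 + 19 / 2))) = -308509 / 114950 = -2.68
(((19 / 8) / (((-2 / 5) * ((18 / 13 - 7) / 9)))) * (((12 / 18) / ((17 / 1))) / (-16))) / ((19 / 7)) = -1365 / 158848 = -0.01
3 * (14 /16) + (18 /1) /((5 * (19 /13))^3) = 2.67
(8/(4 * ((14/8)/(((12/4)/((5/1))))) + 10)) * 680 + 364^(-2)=33266689/132496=251.08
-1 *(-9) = 9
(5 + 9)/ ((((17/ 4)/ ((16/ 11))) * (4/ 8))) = 1792/ 187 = 9.58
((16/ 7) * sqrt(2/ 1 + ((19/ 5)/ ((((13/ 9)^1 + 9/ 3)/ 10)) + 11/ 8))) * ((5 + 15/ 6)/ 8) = 9 * sqrt(530)/ 28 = 7.40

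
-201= -201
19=19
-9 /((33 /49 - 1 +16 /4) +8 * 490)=-441 /192260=-0.00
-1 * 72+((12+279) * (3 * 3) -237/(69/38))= 55579/23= 2416.48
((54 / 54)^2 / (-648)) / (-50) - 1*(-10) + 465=15390001 / 32400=475.00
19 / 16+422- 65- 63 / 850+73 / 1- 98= 2265171 / 6800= 333.11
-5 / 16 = -0.31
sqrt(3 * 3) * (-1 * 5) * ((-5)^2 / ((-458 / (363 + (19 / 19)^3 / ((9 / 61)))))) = 208000 / 687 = 302.77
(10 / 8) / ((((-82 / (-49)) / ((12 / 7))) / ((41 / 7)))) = 15 / 2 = 7.50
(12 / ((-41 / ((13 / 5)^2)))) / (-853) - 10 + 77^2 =5175131703 / 874325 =5919.00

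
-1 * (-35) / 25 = 7 / 5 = 1.40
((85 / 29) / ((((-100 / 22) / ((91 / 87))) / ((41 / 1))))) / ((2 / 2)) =-697697 / 25230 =-27.65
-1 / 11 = -0.09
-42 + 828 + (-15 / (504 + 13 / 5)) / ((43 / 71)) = 85605009 / 108919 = 785.95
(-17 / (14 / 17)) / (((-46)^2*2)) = -289 / 59248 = -0.00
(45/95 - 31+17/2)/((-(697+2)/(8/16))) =279/17708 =0.02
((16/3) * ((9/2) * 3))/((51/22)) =528/17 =31.06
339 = 339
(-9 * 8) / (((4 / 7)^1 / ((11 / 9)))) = -154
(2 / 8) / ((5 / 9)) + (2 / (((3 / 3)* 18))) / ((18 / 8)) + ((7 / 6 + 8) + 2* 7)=38339 / 1620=23.67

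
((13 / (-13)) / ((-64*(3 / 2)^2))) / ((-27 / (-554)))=277 / 1944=0.14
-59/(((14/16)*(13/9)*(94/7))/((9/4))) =-4779/611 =-7.82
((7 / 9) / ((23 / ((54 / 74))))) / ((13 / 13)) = 21 / 851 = 0.02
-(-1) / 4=0.25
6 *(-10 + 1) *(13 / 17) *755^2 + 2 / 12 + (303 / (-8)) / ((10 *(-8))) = -768302475107 / 32640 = -23538678.77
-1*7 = -7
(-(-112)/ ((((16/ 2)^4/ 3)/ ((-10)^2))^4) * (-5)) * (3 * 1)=-3322265625/ 68719476736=-0.05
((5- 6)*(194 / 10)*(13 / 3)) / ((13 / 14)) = -1358 / 15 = -90.53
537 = 537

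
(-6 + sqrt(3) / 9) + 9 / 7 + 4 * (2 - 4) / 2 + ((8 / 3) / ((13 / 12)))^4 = 28.19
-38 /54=-19 /27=-0.70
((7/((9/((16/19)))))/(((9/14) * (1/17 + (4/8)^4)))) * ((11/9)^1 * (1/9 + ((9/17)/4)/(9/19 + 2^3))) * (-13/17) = -145448576/146225007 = -0.99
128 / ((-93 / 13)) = -1664 / 93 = -17.89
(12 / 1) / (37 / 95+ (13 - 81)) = -380 / 2141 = -0.18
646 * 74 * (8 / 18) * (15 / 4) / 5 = 47804 / 3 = 15934.67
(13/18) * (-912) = -1976/3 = -658.67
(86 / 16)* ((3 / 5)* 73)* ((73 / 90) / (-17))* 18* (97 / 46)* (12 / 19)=-200045331 / 742900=-269.28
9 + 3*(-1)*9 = -18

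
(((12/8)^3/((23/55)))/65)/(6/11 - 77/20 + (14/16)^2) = -4840/98969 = -0.05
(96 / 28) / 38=12 / 133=0.09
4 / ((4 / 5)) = 5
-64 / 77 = -0.83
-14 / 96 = -7 / 48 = -0.15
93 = 93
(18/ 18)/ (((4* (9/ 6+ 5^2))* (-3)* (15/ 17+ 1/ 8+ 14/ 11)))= -748/ 542349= -0.00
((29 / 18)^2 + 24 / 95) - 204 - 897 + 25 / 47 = -1587882623 / 1446660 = -1097.62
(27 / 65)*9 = 243 / 65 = 3.74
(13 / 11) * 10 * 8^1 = 1040 / 11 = 94.55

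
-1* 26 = -26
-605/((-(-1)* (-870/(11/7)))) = 1331/1218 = 1.09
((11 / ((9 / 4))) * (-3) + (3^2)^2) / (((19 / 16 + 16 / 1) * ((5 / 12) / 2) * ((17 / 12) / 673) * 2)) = 102855936 / 23375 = 4400.25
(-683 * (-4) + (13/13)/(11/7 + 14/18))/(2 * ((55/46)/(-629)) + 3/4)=3661.80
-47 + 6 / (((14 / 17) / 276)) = 13747 / 7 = 1963.86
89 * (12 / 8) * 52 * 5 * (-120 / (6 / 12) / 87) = -2776800 / 29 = -95751.72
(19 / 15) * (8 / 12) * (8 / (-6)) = -152 / 135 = -1.13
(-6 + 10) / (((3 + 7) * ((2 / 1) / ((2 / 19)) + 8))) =2 / 135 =0.01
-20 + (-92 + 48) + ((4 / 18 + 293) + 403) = 5690 / 9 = 632.22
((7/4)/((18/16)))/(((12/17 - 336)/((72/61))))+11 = 955699/86925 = 10.99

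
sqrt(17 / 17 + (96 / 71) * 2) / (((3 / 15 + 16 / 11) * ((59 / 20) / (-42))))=-6600 * sqrt(18673) / 54457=-16.56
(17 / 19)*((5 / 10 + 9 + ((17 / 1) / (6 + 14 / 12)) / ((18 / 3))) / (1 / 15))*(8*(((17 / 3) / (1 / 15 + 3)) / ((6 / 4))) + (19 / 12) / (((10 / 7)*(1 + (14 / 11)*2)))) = 1350.33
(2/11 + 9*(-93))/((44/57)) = -524685/484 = -1084.06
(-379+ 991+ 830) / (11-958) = -1442 / 947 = -1.52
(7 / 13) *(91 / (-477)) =-49 / 477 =-0.10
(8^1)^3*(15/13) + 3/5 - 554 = 2429/65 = 37.37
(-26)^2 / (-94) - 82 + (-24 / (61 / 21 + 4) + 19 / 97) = -61128731 / 661055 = -92.47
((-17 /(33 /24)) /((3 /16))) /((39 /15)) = -10880 /429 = -25.36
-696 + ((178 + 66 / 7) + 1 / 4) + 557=1363 / 28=48.68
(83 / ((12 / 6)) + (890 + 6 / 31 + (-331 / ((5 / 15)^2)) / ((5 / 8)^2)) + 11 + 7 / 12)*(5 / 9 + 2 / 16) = -3045426293 / 669600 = -4548.13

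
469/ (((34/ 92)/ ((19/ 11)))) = 409906/ 187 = 2192.01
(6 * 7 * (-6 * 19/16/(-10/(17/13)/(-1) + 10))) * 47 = -318801/400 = -797.00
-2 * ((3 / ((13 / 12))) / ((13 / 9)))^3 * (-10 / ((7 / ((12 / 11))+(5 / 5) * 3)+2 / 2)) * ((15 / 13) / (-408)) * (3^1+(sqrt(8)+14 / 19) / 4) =-12346437312 / 101338854955-102036672 * sqrt(2) / 5333623945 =-0.15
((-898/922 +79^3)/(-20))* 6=-68187159/461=-147911.41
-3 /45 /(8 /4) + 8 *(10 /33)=263 /110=2.39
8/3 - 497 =-1483/3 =-494.33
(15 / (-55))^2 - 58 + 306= 30017 / 121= 248.07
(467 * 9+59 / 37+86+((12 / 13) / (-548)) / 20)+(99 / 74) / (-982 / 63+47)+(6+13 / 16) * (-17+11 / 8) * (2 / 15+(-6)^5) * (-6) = -103533915953597037 / 20865626080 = -4961936.71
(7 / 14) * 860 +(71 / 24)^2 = 252721 / 576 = 438.75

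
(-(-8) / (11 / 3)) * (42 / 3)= 336 / 11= 30.55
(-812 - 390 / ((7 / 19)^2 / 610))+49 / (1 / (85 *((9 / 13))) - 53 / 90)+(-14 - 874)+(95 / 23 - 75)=-49434400784 / 28175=-1754548.39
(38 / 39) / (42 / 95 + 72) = 1805 / 134199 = 0.01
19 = 19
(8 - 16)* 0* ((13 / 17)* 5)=0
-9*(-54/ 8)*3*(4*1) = 729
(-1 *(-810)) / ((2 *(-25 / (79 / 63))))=-711 / 35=-20.31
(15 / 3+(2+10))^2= 289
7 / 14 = 1 / 2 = 0.50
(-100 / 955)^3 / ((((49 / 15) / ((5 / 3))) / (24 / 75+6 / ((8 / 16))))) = -352000 / 48775097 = -0.01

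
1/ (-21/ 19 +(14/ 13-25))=-247/ 6182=-0.04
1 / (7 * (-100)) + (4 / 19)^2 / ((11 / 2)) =0.01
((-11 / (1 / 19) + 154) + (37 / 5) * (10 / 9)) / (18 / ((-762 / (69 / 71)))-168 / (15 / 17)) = 18980785 / 77266971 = 0.25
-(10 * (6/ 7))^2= -3600/ 49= -73.47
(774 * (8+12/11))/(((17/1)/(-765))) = -3483000/11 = -316636.36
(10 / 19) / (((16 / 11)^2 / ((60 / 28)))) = 9075 / 17024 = 0.53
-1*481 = -481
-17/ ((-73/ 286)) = 66.60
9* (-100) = -900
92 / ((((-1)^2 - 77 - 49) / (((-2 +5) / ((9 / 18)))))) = -552 / 125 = -4.42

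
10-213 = -203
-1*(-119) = 119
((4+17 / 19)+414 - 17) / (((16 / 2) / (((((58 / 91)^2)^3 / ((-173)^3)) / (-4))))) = 9084141758312 / 55865059321329437543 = 0.00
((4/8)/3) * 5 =5/6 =0.83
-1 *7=-7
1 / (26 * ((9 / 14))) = 7 / 117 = 0.06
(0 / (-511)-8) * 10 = -80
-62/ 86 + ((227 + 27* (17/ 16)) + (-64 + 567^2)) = 321679.97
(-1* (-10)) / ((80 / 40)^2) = 5 / 2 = 2.50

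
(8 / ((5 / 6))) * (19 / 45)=304 / 75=4.05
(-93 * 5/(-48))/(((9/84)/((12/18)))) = 1085/18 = 60.28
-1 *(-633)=633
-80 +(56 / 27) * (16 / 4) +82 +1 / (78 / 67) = 7831 / 702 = 11.16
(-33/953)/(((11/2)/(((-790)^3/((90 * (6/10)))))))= 493039000/8577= 57483.85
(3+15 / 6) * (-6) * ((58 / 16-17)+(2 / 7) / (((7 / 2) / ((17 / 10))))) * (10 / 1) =856119 / 196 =4367.95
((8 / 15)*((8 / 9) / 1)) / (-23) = -64 / 3105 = -0.02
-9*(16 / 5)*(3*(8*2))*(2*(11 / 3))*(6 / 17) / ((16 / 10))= -38016 / 17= -2236.24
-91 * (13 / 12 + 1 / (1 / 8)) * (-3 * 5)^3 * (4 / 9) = 1239875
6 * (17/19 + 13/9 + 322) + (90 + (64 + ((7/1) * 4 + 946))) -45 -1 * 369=151622/57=2660.04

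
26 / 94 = 0.28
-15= -15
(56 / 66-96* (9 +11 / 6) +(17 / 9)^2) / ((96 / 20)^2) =-23067625 / 513216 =-44.95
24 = 24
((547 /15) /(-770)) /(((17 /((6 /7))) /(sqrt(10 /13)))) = -547 * sqrt(130) /2977975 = -0.00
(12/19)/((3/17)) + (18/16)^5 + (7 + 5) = 10821259/622592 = 17.38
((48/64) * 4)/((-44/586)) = -879/22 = -39.95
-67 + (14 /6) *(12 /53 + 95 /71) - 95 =-1787609 /11289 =-158.35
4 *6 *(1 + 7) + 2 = 194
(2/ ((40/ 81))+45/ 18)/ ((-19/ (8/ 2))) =-131/ 95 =-1.38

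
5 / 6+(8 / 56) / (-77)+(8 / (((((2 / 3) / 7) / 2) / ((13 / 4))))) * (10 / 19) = 17708731 / 61446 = 288.20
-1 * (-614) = 614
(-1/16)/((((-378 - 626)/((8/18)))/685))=685/36144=0.02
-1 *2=-2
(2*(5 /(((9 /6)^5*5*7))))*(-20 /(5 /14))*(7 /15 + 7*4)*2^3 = -1748992 /3645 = -479.83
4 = 4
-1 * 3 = -3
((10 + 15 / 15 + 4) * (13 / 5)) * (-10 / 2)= -195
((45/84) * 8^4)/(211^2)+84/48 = 2242969/1246588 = 1.80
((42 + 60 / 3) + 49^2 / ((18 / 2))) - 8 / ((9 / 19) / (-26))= 6911 / 9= 767.89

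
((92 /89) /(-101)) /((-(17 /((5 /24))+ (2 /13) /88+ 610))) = 263120 /17780071209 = 0.00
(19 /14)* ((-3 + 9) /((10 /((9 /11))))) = 513 /770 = 0.67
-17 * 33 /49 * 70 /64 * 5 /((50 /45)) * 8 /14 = -25245 /784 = -32.20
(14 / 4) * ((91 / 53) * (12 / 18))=637 / 159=4.01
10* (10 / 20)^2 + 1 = 7 / 2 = 3.50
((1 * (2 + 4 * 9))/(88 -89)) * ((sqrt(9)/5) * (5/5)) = -114/5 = -22.80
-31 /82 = -0.38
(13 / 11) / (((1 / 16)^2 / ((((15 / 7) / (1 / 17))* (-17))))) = -14426880 / 77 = -187362.08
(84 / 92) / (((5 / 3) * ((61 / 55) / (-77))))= -53361 / 1403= -38.03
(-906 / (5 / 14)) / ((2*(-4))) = 3171 / 10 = 317.10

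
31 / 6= 5.17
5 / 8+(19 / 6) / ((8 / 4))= 53 / 24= 2.21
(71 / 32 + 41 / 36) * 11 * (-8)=-295.47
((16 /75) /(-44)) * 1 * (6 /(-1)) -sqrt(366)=8 /275 -sqrt(366)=-19.10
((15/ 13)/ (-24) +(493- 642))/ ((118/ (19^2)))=-5595861/ 12272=-455.99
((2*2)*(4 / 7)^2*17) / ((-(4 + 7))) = -1088 / 539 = -2.02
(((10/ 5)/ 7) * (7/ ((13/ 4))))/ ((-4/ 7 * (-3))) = 14/ 39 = 0.36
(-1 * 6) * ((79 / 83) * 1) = -474 / 83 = -5.71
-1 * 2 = -2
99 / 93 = 33 / 31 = 1.06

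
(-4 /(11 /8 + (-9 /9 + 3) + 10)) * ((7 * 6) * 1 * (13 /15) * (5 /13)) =-448 /107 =-4.19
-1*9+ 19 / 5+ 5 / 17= -417 / 85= -4.91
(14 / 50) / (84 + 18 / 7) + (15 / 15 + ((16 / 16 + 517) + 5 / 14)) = 27539084 / 53025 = 519.36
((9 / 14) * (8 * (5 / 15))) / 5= 12 / 35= 0.34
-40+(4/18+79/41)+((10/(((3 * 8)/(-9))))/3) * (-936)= 417763/369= 1132.15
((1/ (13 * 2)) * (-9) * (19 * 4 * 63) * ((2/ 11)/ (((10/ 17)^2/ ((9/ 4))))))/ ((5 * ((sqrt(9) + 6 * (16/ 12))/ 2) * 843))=-9340191/ 110503250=-0.08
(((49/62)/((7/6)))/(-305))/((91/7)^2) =-21/1597895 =-0.00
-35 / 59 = -0.59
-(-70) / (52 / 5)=6.73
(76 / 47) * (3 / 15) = 76 / 235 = 0.32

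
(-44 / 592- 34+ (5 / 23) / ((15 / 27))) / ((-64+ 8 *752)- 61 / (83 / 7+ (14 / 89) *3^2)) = -948098733 / 167405605340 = -0.01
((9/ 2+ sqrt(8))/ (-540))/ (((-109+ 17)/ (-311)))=-311/ 11040 - 311 * sqrt(2)/ 24840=-0.05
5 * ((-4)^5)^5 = -5629499534213120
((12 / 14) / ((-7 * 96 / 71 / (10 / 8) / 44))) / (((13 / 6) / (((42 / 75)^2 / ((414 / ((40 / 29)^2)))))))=-0.00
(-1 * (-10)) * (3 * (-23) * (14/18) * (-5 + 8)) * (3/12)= -805/2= -402.50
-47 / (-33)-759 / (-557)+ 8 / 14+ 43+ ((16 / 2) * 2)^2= 38903539 / 128667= 302.36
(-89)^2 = 7921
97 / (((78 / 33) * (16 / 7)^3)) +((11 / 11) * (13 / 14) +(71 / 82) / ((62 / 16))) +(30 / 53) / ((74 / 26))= 4.79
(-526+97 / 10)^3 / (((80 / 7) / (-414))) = 199422777467403 / 40000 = 4985569436.69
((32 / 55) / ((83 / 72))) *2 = 4608 / 4565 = 1.01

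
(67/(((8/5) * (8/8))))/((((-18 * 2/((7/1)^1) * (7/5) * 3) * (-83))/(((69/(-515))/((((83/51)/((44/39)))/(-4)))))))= 1440835/166038678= 0.01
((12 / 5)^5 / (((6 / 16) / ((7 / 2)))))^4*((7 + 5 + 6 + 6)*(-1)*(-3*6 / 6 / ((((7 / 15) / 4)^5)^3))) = 13440983703421000919824010562551830020096 / 6179146071875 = 2175217019807798297877815000.00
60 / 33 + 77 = 867 / 11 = 78.82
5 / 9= 0.56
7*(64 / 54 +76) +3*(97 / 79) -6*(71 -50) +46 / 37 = 33085505 / 78921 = 419.22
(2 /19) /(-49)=-2 /931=-0.00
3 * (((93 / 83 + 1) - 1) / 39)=93 / 1079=0.09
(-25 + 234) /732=209 /732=0.29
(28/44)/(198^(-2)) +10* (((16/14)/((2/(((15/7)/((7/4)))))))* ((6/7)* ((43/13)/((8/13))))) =59977548/2401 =24980.24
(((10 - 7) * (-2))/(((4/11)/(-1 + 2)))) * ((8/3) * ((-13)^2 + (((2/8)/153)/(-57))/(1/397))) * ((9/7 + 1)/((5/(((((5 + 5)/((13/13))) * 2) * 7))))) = -4150079296/8721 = -475871.95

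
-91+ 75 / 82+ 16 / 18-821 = -671725 / 738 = -910.20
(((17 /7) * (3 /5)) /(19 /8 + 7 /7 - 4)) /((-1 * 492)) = 0.00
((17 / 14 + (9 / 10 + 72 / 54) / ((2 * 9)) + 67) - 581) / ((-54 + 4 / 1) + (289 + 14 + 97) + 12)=-1937861 / 1368360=-1.42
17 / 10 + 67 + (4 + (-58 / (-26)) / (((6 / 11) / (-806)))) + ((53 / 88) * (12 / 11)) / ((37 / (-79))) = -216577304 / 67155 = -3225.04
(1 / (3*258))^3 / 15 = 1 / 6955272360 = 0.00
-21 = -21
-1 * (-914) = 914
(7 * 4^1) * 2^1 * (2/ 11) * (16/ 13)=1792/ 143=12.53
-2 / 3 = -0.67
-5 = -5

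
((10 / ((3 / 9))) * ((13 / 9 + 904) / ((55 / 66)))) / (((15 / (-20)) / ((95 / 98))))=-6193240 / 147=-42130.88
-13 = -13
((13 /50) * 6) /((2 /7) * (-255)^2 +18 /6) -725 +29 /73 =-57335290157 /79126525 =-724.60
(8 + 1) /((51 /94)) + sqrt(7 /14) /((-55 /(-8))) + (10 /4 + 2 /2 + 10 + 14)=4* sqrt(2) /55 + 1499 /34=44.19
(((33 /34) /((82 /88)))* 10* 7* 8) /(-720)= -1694 /2091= -0.81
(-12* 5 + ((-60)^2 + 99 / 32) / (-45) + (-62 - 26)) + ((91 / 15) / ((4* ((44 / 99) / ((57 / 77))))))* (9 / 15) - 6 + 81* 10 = 5081533 / 8800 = 577.45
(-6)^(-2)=1/ 36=0.03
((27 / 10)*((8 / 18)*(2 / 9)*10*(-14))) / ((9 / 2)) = -224 / 27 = -8.30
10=10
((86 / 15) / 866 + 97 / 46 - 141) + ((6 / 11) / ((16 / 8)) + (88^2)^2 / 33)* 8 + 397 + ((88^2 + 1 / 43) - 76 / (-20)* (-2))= 14546066.05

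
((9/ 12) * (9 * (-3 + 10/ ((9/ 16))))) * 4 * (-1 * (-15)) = 5985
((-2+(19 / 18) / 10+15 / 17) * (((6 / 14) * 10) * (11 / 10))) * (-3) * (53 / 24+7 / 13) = 29195419 / 742560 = 39.32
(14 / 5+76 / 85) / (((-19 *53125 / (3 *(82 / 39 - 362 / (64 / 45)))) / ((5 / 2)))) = 49459867 / 7138300000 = 0.01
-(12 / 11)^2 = -144 / 121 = -1.19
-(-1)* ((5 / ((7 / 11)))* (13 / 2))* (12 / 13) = 330 / 7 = 47.14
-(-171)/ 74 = 171/ 74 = 2.31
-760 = -760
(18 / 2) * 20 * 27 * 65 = 315900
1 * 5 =5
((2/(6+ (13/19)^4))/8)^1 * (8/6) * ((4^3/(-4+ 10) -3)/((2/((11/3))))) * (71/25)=2340956123/1094157450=2.14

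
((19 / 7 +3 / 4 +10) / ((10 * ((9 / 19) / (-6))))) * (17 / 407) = -121771 / 170940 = -0.71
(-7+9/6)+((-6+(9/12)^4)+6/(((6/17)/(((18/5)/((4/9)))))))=161941/1280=126.52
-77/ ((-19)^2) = -77/ 361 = -0.21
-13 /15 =-0.87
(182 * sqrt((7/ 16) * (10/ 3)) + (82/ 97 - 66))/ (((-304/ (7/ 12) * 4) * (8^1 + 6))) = 395/ 176928 - 91 * sqrt(210)/ 175104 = -0.01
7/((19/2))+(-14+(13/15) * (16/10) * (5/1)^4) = 48644/57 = 853.40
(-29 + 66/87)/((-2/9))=7371/58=127.09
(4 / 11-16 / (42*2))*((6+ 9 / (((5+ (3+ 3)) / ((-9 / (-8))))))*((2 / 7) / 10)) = 29 / 847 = 0.03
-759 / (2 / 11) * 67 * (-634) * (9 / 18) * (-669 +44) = -110827756875 / 2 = -55413878437.50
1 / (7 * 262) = 1 / 1834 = 0.00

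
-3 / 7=-0.43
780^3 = 474552000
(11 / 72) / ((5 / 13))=143 / 360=0.40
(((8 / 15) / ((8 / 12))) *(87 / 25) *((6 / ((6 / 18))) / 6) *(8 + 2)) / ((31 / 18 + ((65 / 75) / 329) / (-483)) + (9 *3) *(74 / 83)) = 18359479152 / 5670183115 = 3.24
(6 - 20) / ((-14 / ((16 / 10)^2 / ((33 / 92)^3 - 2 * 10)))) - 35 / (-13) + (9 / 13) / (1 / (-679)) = -2360843182116 / 5049792475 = -467.51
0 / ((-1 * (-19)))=0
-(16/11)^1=-16/11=-1.45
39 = 39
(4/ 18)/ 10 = 1/ 45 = 0.02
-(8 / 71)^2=-64 / 5041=-0.01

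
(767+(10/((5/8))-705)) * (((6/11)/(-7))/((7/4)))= -1872/539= -3.47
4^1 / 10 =2 / 5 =0.40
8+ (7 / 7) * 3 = 11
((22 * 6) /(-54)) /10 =-11 /45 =-0.24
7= 7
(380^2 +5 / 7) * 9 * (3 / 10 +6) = 16375041 / 2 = 8187520.50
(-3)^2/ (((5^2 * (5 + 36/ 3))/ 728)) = 6552/ 425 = 15.42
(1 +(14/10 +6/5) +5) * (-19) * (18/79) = -14706/395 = -37.23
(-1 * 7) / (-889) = 1 / 127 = 0.01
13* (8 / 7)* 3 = 312 / 7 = 44.57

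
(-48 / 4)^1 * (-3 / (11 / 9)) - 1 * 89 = -655 / 11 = -59.55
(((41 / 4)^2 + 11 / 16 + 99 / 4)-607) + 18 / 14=-475.21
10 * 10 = 100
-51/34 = -3/2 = -1.50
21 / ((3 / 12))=84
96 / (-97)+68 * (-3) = -204.99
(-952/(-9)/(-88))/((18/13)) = -1547/1782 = -0.87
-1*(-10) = 10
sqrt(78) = 8.83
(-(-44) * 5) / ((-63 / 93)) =-6820 / 21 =-324.76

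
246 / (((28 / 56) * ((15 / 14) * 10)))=45.92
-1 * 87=-87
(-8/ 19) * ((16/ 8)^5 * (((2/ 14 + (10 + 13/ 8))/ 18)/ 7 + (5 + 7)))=-1365296/ 8379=-162.94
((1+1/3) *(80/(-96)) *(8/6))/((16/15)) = -25/18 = -1.39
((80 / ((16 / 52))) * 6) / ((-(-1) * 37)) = 1560 / 37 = 42.16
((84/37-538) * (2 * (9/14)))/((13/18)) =-3211164/3367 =-953.72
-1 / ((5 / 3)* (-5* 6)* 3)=1 / 150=0.01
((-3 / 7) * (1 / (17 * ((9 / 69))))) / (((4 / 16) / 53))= -4876 / 119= -40.97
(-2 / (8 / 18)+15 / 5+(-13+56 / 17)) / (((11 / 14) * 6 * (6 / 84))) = -6223 / 187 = -33.28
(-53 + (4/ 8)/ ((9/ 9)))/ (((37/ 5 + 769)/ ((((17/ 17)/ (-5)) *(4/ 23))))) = 35/ 14881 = 0.00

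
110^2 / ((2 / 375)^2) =425390625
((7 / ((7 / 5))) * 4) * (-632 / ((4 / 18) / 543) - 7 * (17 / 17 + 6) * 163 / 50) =-154445174 / 5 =-30889034.80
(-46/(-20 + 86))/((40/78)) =-299/220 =-1.36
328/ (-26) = -164/ 13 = -12.62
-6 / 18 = -1 / 3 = -0.33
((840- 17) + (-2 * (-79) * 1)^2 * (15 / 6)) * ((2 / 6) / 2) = 63233 / 6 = 10538.83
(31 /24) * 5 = 155 /24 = 6.46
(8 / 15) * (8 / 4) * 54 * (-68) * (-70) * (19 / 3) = 1736448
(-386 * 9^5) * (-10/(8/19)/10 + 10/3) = -87372837/4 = -21843209.25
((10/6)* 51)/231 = 85/231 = 0.37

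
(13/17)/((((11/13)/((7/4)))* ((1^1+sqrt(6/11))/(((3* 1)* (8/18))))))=1183/255 - 1183* sqrt(66)/2805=1.21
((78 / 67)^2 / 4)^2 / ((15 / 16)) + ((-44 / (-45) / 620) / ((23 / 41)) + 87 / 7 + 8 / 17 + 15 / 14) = 14.10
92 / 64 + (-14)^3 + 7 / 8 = -43867 / 16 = -2741.69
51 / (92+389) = 51 / 481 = 0.11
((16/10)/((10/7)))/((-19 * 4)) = -0.01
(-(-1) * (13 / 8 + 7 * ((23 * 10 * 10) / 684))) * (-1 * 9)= -34423 / 152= -226.47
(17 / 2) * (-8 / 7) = -68 / 7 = -9.71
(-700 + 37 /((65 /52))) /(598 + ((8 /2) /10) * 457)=-419 /488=-0.86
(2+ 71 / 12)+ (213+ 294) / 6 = 1109 / 12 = 92.42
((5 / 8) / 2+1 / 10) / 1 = 33 / 80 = 0.41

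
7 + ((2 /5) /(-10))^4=7.00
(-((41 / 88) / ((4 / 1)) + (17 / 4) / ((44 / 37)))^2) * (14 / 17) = -11811807 / 1053184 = -11.22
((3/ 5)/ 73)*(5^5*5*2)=18750/ 73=256.85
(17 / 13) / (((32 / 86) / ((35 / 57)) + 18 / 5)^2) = 1540217 / 20835828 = 0.07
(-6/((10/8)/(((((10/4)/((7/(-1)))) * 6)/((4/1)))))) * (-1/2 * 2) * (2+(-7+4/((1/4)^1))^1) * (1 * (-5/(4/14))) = 495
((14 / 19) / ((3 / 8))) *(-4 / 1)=-448 / 57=-7.86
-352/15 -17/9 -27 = -2356/45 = -52.36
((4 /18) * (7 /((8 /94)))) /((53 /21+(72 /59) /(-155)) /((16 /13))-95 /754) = 63519779960 /6666230019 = 9.53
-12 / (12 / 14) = -14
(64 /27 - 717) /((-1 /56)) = 1080520 /27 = 40019.26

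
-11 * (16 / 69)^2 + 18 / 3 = 25750 / 4761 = 5.41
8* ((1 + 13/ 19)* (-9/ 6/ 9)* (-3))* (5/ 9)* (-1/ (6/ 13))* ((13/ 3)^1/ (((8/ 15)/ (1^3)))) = -33800/ 513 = -65.89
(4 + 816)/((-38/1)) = -410/19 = -21.58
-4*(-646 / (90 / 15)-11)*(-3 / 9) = -1424 / 9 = -158.22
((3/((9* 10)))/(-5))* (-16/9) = 8/675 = 0.01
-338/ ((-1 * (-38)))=-169/ 19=-8.89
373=373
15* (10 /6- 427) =-6380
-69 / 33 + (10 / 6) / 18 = -1187 / 594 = -2.00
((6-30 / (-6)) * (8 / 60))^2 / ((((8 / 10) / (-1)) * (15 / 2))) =-242 / 675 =-0.36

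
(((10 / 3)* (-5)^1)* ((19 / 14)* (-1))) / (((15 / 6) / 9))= 570 / 7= 81.43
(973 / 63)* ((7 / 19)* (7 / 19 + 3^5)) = 4499152 / 3249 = 1384.78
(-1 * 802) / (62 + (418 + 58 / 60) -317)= -24060 / 4919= -4.89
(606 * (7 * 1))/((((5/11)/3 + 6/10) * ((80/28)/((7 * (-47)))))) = -161193879/248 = -649975.32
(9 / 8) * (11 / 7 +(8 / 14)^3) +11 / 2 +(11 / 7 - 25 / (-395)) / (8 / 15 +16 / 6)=1731741 / 216776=7.99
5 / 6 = 0.83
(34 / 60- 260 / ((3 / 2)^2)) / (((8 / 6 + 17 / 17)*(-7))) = 10349 / 1470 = 7.04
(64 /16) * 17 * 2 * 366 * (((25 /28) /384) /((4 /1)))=25925 /896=28.93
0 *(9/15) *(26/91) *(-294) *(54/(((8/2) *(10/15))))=0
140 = 140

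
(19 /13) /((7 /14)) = 38 /13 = 2.92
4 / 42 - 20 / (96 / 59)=-683 / 56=-12.20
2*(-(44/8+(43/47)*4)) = -861/47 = -18.32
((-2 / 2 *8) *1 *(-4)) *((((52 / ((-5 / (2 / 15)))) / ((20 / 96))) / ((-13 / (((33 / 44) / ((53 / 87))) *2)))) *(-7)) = -1870848 / 6625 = -282.39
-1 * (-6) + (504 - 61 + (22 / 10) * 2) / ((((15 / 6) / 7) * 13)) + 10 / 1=36518 / 325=112.36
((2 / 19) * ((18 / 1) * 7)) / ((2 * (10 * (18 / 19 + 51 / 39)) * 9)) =91 / 2785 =0.03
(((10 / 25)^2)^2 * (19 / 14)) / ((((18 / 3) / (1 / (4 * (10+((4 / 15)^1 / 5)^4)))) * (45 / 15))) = 5625 / 116570818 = 0.00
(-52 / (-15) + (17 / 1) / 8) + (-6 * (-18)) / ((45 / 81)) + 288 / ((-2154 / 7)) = 8575321 / 43080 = 199.06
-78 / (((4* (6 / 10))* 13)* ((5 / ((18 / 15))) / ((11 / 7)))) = -33 / 35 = -0.94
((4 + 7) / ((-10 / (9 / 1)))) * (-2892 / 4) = 71577 / 10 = 7157.70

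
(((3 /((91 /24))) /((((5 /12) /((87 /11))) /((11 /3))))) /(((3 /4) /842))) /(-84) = -2344128 /3185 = -735.99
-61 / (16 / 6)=-183 / 8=-22.88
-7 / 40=-0.18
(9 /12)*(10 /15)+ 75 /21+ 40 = 617 /14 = 44.07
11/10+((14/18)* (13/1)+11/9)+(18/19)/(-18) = 7057/570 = 12.38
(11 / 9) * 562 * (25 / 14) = 1226.59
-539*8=-4312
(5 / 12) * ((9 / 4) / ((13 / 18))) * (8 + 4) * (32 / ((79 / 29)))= 187920 / 1027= 182.98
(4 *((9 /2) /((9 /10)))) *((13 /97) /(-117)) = -20 /873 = -0.02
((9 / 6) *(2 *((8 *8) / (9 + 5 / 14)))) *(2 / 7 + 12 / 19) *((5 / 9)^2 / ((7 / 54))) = 44.81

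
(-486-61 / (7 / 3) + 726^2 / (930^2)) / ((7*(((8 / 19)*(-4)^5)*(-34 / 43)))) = -35142085873 / 163945062400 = -0.21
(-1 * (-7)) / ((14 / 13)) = 13 / 2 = 6.50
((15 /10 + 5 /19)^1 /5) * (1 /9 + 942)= 568093 /1710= 332.22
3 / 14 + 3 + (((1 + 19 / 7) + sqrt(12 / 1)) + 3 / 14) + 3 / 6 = 2 * sqrt(3) + 107 / 14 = 11.11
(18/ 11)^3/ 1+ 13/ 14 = 98951/ 18634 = 5.31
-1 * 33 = -33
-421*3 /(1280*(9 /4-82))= 1263 /102080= 0.01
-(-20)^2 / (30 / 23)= -920 / 3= -306.67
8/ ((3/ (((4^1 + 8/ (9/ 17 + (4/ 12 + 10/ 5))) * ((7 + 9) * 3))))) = 63488/ 73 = 869.70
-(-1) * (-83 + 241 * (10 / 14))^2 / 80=24336 / 245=99.33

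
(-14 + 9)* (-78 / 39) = 10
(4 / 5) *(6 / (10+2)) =2 / 5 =0.40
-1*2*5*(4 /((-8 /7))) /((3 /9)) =105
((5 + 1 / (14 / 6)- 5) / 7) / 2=3 / 98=0.03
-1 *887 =-887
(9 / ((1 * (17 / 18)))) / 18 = 9 / 17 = 0.53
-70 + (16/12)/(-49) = -10294/147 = -70.03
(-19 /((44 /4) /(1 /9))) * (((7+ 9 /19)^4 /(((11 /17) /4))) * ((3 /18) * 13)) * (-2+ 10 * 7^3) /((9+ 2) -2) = -3054667.99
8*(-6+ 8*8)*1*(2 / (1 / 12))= 11136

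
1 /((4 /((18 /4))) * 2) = 0.56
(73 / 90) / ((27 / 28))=0.84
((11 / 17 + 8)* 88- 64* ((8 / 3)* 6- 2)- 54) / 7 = -3214 / 119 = -27.01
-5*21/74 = -105/74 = -1.42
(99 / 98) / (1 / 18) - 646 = -30763 / 49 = -627.82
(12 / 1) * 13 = 156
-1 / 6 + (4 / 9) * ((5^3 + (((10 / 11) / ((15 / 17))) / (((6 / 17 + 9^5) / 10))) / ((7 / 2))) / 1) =231191241053 / 4173962562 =55.39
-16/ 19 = -0.84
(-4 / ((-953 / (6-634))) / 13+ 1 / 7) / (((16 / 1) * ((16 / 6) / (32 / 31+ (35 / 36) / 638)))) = -3823836895 / 2634558710784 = -0.00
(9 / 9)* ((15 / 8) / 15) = 1 / 8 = 0.12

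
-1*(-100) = 100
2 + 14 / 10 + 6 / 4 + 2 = 69 / 10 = 6.90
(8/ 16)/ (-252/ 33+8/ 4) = -11/ 124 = -0.09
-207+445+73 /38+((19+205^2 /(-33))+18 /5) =-6338743 /6270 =-1010.96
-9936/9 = -1104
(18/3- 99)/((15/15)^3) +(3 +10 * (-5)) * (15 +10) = -1268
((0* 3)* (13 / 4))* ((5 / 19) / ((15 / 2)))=0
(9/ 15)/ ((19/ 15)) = 9/ 19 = 0.47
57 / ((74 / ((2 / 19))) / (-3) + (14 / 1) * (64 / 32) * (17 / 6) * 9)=171 / 1439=0.12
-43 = -43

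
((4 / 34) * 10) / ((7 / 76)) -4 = 1044 / 119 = 8.77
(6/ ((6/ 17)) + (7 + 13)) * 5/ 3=185/ 3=61.67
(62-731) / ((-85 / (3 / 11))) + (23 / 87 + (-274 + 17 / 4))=-86986799 / 325380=-267.34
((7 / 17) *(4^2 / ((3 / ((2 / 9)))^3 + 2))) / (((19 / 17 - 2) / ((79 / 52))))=-17696 / 3841305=-0.00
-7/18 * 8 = -28/9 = -3.11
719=719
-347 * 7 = -2429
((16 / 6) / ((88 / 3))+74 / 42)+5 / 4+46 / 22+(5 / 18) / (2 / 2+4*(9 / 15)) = 248599 / 47124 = 5.28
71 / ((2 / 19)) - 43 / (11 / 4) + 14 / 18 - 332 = 64873 / 198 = 327.64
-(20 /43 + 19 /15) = -1117 /645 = -1.73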